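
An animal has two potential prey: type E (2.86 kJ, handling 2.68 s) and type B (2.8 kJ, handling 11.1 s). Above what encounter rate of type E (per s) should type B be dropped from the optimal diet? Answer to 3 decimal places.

At the threshold, the rate on type E alone equals the profitability of type B: λ·2.86/(1 + λ·2.68) = 2.8/11.1 = 0.2523.
Rearranging, λ(2.86 − 0.2523×2.68) = 0.2523, so λ = 0.2523/2.184 = 0.1155 per s.

0.116 per s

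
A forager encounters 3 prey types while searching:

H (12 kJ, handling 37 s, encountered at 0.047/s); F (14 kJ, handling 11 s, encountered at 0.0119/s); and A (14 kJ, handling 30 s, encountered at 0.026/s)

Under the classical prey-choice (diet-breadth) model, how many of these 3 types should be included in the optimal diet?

3

Rank by E/h (kJ/s): F 1.27, A 0.467, H 0.324. Include each in turn until the next type's E/h falls below the running intake rate.
Rate on top 1: 0.1473. A: 0.467 > 0.1473 → include.
Rate on top 2: 0.2777. H: 0.324 > 0.2777 → include.
Optimal diet: F, A, H — 3 of 3 types.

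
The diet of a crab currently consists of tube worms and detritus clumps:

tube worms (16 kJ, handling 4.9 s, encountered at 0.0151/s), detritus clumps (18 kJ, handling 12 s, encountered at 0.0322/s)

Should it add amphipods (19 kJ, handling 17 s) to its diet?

Current rate: (0.0151×16 + 0.0322×18)/(1 + 0.0151×4.9 + 0.0322×12) = 0.5623 kJ/s.
Profitability of amphipods: 19/17 = 1.118 kJ/s.
Since 1.118 > R, including amphipods increases the long-run rate.

Yes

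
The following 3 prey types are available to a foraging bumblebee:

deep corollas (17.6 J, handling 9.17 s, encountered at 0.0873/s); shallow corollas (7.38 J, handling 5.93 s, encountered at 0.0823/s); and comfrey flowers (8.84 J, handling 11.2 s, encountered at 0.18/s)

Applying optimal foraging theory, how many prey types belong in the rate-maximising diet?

2

Rank by E/h (J/s): deep corollas 1.92, shallow corollas 1.24, comfrey flowers 0.789. Include each in turn until the next type's E/h falls below the running intake rate.
Rate on top 1: 0.8533. shallow corollas: 1.24 > 0.8533 → include.
Rate on top 2: 0.9368. comfrey flowers: 0.789 < 0.9368 → exclude; stop.
Optimal diet: deep corollas, shallow corollas — 2 of 3 types.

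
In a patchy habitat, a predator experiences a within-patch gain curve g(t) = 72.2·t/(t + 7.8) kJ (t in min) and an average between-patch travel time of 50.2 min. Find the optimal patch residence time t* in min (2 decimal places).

19.79 min

Maximise g(t)/(T+t): set derivative to zero → g'(t)(T+t) = g(t).
g'(t) = 72.2·7.8/(t + 7.8)². Setting 72.2·7.8/(t+7.8)² = 72.2t/[(t+7.8)(50.2+t)] gives 7.8(50.2+t) = t(t+7.8), so t² = 7.8×50.2 = 391.6.
t* = √391.6 = 19.79 min.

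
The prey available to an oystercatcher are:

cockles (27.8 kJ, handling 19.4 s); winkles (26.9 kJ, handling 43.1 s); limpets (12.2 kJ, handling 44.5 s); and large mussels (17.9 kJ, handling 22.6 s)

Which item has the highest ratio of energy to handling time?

cockles

In descending order of E/h:
cockles: 27.8/19.4 = 1.43 kJ/s
large mussels: 17.9/22.6 = 0.792 kJ/s
winkles: 26.9/43.1 = 0.624 kJ/s
limpets: 12.2/44.5 = 0.274 kJ/s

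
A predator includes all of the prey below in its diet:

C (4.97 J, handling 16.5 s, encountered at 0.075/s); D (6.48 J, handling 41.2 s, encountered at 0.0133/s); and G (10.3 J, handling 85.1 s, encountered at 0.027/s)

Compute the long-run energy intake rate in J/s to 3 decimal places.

Energy encountered per unit search time: 0.075×4.97 + 0.0133×6.48 + 0.027×10.3 = 0.737 J/s.
Handling time per unit search time: 0.075×16.5 + 0.0133×41.2 + 0.027×85.1 = 4.083.
Rate = 0.737/(1 + 4.083) = 0.145 J/s.

0.145 J/s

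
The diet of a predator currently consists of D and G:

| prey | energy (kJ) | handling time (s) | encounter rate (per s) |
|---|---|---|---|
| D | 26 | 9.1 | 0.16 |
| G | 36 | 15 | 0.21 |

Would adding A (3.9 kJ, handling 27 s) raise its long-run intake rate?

Current rate: (0.16×26 + 0.21×36)/(1 + 0.16×9.1 + 0.21×15) = 2.091 kJ/s.
Profitability of A: 3.9/27 = 0.1444 kJ/s.
0.1444 < 2.091, so adding A would lower the average — exclude it.

No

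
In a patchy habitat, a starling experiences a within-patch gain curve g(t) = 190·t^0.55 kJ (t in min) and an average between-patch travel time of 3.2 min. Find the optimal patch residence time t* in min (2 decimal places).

3.91 min

Maximise g(t)/(T+t): set derivative to zero → g'(t)(T+t) = g(t).
g'(t) = 0.55·190·t^-0.45. Setting 0.55·190·t^-0.45 = 190·t^0.55/(3.2+t) gives 0.55(3.2+t) = t, so 0.45·t = 0.55×3.2.
t* = 0.55×3.2/0.45 = 3.911 min.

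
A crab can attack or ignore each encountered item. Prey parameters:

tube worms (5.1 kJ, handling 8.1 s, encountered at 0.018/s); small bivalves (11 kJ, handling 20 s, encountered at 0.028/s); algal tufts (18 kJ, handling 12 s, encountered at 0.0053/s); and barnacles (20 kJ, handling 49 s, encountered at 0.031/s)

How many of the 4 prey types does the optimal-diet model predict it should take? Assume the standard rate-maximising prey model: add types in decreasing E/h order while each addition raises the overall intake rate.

E/h in descending order: algal tufts 1.5, tube worms 0.63, small bivalves 0.55, barnacles 0.408 kJ/s. The optimal diet is the largest prefix of this list for which every included type satisfies E_i/h_i > R on the types above it.
Rate on top 1: 0.0897. tube worms: 0.63 > 0.0897 → include.
Rate on top 2: 0.1548. small bivalves: 0.55 > 0.1548 → include.
Rate on top 3: 0.2799. barnacles: 0.408 > 0.2799 → include.
Optimal diet: algal tufts, tube worms, small bivalves, barnacles — 4 of 4 types.

4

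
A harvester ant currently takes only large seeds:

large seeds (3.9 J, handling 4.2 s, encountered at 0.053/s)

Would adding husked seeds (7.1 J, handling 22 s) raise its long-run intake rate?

Intake rate on the current diet: R = (0.053×3.9) / (1 + 0.053×4.2) = 0.2067/1.223 = 0.1691 J/s.
husked seeds: E/h = 7.1/22 = 0.3227 J/s.
0.3227 > 0.1691, so adding husked seeds raises the average — include it.

Yes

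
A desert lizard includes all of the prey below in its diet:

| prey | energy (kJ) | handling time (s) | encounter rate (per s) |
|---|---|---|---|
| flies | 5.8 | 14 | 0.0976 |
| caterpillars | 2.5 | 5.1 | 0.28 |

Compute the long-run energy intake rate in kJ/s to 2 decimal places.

0.33 kJ/s

Energy encountered per unit search time: 0.0976×5.8 + 0.28×2.5 = 1.266 kJ/s.
Handling time per unit search time: 0.0976×14 + 0.28×5.1 = 2.794.
Rate = 1.266/(1 + 2.794) = 0.3337 kJ/s.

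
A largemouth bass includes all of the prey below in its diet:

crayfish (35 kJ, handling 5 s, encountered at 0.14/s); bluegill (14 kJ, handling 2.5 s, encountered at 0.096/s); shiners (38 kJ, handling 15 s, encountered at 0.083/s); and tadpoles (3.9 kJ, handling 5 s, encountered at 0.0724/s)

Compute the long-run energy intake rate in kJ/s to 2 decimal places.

Energy encountered per unit search time: 0.14×35 + 0.096×14 + 0.083×38 + 0.0724×3.9 = 9.68 kJ/s.
Handling time per unit search time: 0.14×5 + 0.096×2.5 + 0.083×15 + 0.0724×5 = 2.547.
Rate = 9.68/(1 + 2.547) = 2.729 kJ/s.

2.73 kJ/s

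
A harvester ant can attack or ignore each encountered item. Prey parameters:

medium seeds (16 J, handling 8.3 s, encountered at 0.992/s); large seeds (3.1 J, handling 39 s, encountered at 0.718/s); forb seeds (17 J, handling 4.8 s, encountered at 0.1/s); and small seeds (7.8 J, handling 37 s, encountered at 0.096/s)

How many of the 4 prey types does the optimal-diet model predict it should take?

2

E/h in descending order: forb seeds 3.54, medium seeds 1.93, small seeds 0.211, large seeds 0.0795 J/s. The optimal diet is the largest prefix of this list for which every included type satisfies E_i/h_i > R on the types above it.
Rate on top 1: 1.149. medium seeds: 1.93 > 1.149 → include.
Rate on top 2: 1.809. small seeds: 0.211 < 1.809 → exclude; stop.
Optimal diet: forb seeds, medium seeds — 2 of 4 types.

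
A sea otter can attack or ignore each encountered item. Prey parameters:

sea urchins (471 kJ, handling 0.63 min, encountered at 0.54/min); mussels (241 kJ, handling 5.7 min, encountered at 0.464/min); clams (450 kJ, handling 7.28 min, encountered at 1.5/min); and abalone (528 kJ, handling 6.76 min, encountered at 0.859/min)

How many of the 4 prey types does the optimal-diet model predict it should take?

1

Rank by E/h (kJ/min): sea urchins 748, abalone 78.1, clams 61.8, mussels 42.3. Include each in turn until the next type's E/h falls below the running intake rate.
Rate on top 1: 189.8. abalone: 78.1 < 189.8 → exclude; stop.
Optimal diet: sea urchins — 1 of 4 types.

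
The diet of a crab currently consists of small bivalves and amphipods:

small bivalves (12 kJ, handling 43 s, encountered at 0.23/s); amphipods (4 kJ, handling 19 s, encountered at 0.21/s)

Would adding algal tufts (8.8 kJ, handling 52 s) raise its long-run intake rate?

Intake rate on the current diet: R = (0.23×12 + 0.21×4) / (1 + 0.23×43 + 0.21×19) = 3.6/14.88 = 0.2419 kJ/s.
Profitability of algal tufts: 8.8/52 = 0.1692 kJ/s.
Since 0.1692 < R, time spent handling algal tufts is better spent searching.

No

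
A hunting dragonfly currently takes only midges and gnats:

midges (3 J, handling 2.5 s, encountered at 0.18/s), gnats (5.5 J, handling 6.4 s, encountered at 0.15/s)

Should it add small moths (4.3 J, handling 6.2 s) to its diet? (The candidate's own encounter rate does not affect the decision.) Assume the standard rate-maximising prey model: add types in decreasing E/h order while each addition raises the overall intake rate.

Intake rate on the current diet: R = (0.18×3 + 0.15×5.5) / (1 + 0.18×2.5 + 0.15×6.4) = 1.365/2.41 = 0.5664 J/s.
Profitability of small moths: 4.3/6.2 = 0.6935 J/s.
0.6935 > 0.5664, so adding small moths raises the average — include it.

Yes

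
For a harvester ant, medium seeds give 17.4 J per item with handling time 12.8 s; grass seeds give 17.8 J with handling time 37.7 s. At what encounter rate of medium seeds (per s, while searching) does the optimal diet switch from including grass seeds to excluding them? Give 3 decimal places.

0.042 per s

The zero-one rule: include grass seeds iff E₂/h₂ > λE₁/(1+λh₁). Equality gives the switch point.
λE₁h₂ = E₂ + λE₂h₁ ⇒ λ = E₂/(E₁h₂ − E₂h₁) = 17.8/(656 − 227.8) = 0.04158 per s.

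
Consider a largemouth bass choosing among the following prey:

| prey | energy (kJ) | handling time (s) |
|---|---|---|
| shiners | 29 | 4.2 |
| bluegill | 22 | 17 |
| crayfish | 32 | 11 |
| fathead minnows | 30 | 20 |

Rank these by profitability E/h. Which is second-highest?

Profitability E/h (kJ/s): shiners = 29/4.2 = 6.9, bluegill = 22/17 = 1.29, crayfish = 32/11 = 2.91, fathead minnows = 30/20 = 1.5.
Ranked: shiners > crayfish > fathead minnows > bluegill.

crayfish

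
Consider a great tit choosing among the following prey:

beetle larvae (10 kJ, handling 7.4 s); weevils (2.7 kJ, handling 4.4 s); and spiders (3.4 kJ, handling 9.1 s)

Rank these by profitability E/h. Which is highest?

In descending order of E/h:
beetle larvae: 10/7.4 = 1.35 kJ/s
weevils: 2.7/4.4 = 0.614 kJ/s
spiders: 3.4/9.1 = 0.374 kJ/s

beetle larvae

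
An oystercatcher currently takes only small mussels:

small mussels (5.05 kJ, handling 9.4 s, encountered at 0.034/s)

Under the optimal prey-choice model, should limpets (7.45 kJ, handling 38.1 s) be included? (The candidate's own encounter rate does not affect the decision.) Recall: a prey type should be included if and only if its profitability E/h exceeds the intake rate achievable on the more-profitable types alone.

On small mussels alone, R = ΣλE/(1+Σλh) = 0.1717/1.32 = 0.1301 kJ/s.
Profitability of limpets: 7.45/38.1 = 0.1955 kJ/s.
Since 0.1955 > R, including limpets increases the long-run rate.

Yes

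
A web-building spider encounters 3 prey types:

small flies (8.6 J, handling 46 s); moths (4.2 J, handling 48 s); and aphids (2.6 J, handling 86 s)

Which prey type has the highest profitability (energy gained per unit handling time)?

Profitability E/h (J/s): small flies = 8.6/46 = 0.187, moths = 4.2/48 = 0.0875, aphids = 2.6/86 = 0.0302.
Ranked: small flies > moths > aphids.

small flies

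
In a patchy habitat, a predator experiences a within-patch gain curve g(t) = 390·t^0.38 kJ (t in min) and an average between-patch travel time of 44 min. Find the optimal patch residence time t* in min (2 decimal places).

Optimal t* satisfies g'(t*) = g(t*)/(T + t*).
g'(t) = 0.38·390·t^-0.62. Setting 0.38·390·t^-0.62 = 390·t^0.38/(44+t) gives 0.38(44+t) = t, so 0.62·t = 0.38×44.
t* = 0.38×44/0.62 = 26.97 min.

26.97 min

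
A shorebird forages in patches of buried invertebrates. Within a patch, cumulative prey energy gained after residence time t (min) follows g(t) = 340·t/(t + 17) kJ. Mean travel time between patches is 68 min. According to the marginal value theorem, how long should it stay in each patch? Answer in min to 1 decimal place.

Optimal t* satisfies g'(t*) = g(t*)/(T + t*).
g'(t) = 340·17/(t + 17)². Setting 340·17/(t+17)² = 340t/[(t+17)(68+t)] gives 17(68+t) = t(t+17), so t² = 17×68 = 1156.
t* = √1156 = 34 min.

34.0 min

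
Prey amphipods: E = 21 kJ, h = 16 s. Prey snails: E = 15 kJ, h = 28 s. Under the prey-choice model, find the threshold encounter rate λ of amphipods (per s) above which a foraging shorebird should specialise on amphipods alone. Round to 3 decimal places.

0.043 per s

Drop snails once their profitability E₂/h₂ falls below the rate achievable on amphipods alone: E₂/h₂ = λE₁/(1 + λh₁).
Solve for λ: λE₁h₂ = E₂(1 + λh₁) → λ(E₁h₂ − E₂h₁) = E₂ → λ = E₂/(E₁h₂ − E₂h₁).
λ = 15/(21×28 − 15×16) = 15/348 = 0.0431 per s.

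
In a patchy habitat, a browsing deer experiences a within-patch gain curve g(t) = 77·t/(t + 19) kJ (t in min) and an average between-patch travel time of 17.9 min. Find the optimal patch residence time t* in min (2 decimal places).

18.44 min

By the marginal value theorem, leave when the instantaneous gain rate g'(t) equals the habitat-wide average g(t)/(T + t).
g'(t) = 77·19/(t + 19)². Setting 77·19/(t+19)² = 77t/[(t+19)(17.9+t)] gives 19(17.9+t) = t(t+19), so t² = 19×17.9 = 340.1.
t* = √340.1 = 18.44 min.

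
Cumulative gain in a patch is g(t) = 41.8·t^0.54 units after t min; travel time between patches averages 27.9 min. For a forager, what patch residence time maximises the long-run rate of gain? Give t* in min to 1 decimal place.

32.8 min

Optimal t* satisfies g'(t*) = g(t*)/(T + t*).
g'(t) = 0.54·41.8·t^-0.46. Setting 0.54·41.8·t^-0.46 = 41.8·t^0.54/(27.9+t) gives 0.54(27.9+t) = t, so 0.46·t = 0.54×27.9.
t* = 0.54×27.9/0.46 = 32.75 min.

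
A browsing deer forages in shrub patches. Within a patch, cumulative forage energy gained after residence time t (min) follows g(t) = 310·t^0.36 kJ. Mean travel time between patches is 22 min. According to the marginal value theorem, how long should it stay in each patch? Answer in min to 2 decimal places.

By the marginal value theorem, leave when the instantaneous gain rate g'(t) equals the habitat-wide average g(t)/(T + t).
g'(t) = 0.36·310·t^-0.64. Setting 0.36·310·t^-0.64 = 310·t^0.36/(22+t) gives 0.36(22+t) = t, so 0.64·t = 0.36×22.
t* = 0.36×22/0.64 = 12.38 min.

12.38 min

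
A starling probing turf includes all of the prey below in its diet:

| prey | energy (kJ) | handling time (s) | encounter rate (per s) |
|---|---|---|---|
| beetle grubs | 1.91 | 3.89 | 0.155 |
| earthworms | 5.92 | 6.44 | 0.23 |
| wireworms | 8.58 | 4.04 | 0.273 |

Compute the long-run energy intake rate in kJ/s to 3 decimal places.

R = Σλ_iE_i / (1 + Σλ_ih_i)
Numerator: 0.155×1.91 + 0.23×5.92 + 0.273×8.58 = 4
Denominator: 1 + 0.155×3.89 + 0.23×6.44 + 0.273×4.04 = 4.187
R = 4/4.187 = 0.9553 kJ/s

0.955 kJ/s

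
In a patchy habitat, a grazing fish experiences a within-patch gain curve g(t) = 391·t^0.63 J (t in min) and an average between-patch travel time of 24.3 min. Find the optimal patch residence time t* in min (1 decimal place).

Optimal t* satisfies g'(t*) = g(t*)/(T + t*).
g'(t) = 0.63·391·t^-0.37. Setting 0.63·391·t^-0.37 = 391·t^0.63/(24.3+t) gives 0.63(24.3+t) = t, so 0.37·t = 0.63×24.3.
t* = 0.63×24.3/0.37 = 41.38 min.

41.4 min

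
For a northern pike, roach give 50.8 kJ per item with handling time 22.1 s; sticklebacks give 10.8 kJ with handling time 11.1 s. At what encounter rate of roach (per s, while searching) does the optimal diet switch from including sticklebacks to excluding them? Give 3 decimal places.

0.033 per s

The zero-one rule: include sticklebacks iff E₂/h₂ > λE₁/(1+λh₁). Equality gives the switch point.
λE₁h₂ = E₂ + λE₂h₁ ⇒ λ = E₂/(E₁h₂ − E₂h₁) = 10.8/(563.9 − 238.7) = 0.03321 per s.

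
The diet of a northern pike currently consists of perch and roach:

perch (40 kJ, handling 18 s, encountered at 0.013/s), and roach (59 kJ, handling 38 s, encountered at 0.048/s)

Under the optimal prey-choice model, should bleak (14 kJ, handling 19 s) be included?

No

Intake rate on the current diet: R = (0.013×40 + 0.048×59) / (1 + 0.013×18 + 0.048×38) = 3.352/3.058 = 1.096 kJ/s.
Profitability of bleak: 14/19 = 0.7368 kJ/s.
0.7368 < 1.096, so adding bleak would lower the average — exclude it.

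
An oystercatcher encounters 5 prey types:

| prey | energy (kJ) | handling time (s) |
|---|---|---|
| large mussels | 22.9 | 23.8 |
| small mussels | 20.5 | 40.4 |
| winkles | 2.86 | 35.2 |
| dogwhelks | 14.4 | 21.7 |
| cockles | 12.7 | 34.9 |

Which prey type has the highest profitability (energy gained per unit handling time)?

In descending order of E/h:
large mussels: 22.9/23.8 = 0.962 kJ/s
dogwhelks: 14.4/21.7 = 0.664 kJ/s
small mussels: 20.5/40.4 = 0.507 kJ/s
cockles: 12.7/34.9 = 0.364 kJ/s
winkles: 2.86/35.2 = 0.0812 kJ/s

large mussels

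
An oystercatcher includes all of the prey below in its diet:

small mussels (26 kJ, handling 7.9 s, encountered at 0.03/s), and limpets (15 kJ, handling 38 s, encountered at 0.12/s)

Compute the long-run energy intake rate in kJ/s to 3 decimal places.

Energy encountered per unit search time: 0.03×26 + 0.12×15 = 2.58 kJ/s.
Handling time per unit search time: 0.03×7.9 + 0.12×38 = 4.797.
Rate = 2.58/(1 + 4.797) = 0.4451 kJ/s.

0.445 kJ/s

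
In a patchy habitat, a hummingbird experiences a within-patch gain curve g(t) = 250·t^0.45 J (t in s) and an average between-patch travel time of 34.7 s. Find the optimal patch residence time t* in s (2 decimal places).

Maximise g(t)/(T+t): set derivative to zero → g'(t)(T+t) = g(t).
g'(t) = 0.45·250·t^-0.55. Setting 0.45·250·t^-0.55 = 250·t^0.45/(34.7+t) gives 0.45(34.7+t) = t, so 0.55·t = 0.45×34.7.
t* = 0.45×34.7/0.55 = 28.39 s.

28.39 s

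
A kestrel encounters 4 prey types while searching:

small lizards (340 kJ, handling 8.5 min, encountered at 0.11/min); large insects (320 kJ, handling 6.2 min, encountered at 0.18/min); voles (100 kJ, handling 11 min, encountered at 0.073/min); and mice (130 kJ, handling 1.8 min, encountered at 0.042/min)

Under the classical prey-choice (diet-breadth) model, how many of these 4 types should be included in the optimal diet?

Profitabilities (E/h, kJ/min): mice 72.2, large insects 51.6, small lizards 40, voles 9.09. Add prey in this order while the next type's profitability exceeds the intake rate on those already taken.
Rate on top 1: 5.076. large insects: 51.6 > 5.076 → include.
Rate on top 2: 28.77. small lizards: 40 > 28.77 → include.
Rate on top 3: 32.13. voles: 9.09 < 32.13 → exclude; stop.
Optimal diet: mice, large insects, small lizards — 3 of 4 types.

3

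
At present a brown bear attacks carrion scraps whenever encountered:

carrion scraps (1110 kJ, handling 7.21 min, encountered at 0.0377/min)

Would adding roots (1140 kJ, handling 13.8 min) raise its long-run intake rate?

Yes

Intake rate on the current diet: R = (0.0377×1110) / (1 + 0.0377×7.21) = 41.85/1.272 = 32.9 kJ/min.
Profitability of roots: 1140/13.8 = 82.61 kJ/min.
Since 82.61 > R, including roots increases the long-run rate.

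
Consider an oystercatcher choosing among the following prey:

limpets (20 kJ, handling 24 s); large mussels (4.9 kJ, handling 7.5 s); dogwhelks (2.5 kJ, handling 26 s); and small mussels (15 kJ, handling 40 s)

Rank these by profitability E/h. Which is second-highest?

Profitability E/h (kJ/s): limpets = 20/24 = 0.833, large mussels = 4.9/7.5 = 0.653, dogwhelks = 2.5/26 = 0.0962, small mussels = 15/40 = 0.375.
Ranked: limpets > large mussels > small mussels > dogwhelks.

large mussels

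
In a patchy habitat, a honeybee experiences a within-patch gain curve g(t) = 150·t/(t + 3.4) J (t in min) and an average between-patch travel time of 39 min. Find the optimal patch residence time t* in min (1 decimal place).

11.5 min

Maximise g(t)/(T+t): set derivative to zero → g'(t)(T+t) = g(t).
g'(t) = 150·3.4/(t + 3.4)². Setting 150·3.4/(t+3.4)² = 150t/[(t+3.4)(39+t)] gives 3.4(39+t) = t(t+3.4), so t² = 3.4×39 = 132.6.
t* = √132.6 = 11.52 min.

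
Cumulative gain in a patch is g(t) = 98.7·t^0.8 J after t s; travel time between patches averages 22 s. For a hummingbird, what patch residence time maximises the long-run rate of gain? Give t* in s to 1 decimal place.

Maximise g(t)/(T+t): set derivative to zero → g'(t)(T+t) = g(t).
g'(t) = 0.8·98.7·t^-0.2. Setting 0.8·98.7·t^-0.2 = 98.7·t^0.8/(22+t) gives 0.8(22+t) = t, so 0.20·t = 0.8×22.
t* = 0.8×22/0.20 = 88 s.

88.0 s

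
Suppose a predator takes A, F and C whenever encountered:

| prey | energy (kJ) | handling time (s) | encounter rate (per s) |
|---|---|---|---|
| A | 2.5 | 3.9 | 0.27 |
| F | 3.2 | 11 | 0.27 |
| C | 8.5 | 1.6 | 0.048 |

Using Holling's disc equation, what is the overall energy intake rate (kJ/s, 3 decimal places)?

R = (0.27×2.5 + 0.27×3.2 + 0.048×8.5) / (1 + 0.27×3.9 + 0.27×11 + 0.048×1.6) = 1.947/5.1 = 0.3818 kJ/s.

0.382 kJ/s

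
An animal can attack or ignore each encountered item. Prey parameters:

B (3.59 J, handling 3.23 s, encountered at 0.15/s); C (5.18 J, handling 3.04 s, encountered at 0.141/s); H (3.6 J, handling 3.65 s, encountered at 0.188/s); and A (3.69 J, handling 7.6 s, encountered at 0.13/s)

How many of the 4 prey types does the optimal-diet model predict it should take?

Profitabilities (E/h, J/s): C 1.7, B 1.11, H 0.986, A 0.486. Add prey in this order while the next type's profitability exceeds the intake rate on those already taken.
Rate on top 1: 0.5112. B: 1.11 > 0.5112 → include.
Rate on top 2: 0.6632. H: 0.986 > 0.6632 → include.
Rate on top 3: 0.7485. A: 0.486 < 0.7485 → exclude; stop.
Optimal diet: C, B, H — 3 of 4 types.

3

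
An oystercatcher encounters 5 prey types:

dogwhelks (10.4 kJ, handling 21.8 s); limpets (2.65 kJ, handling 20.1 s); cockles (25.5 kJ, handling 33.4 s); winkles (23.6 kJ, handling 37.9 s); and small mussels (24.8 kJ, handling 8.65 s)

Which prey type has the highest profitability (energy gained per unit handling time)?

small mussels

Profitability E/h (kJ/s): dogwhelks = 10.4/21.8 = 0.477, limpets = 2.65/20.1 = 0.132, cockles = 25.5/33.4 = 0.763, winkles = 23.6/37.9 = 0.623, small mussels = 24.8/8.65 = 2.87.
Ranked: small mussels > cockles > winkles > dogwhelks > limpets.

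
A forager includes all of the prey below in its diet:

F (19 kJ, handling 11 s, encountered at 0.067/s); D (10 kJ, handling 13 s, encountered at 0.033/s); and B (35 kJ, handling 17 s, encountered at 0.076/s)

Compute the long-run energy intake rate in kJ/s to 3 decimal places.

R = (0.067×19 + 0.033×10 + 0.076×35) / (1 + 0.067×11 + 0.033×13 + 0.076×17) = 4.263/3.458 = 1.233 kJ/s.

1.233 kJ/s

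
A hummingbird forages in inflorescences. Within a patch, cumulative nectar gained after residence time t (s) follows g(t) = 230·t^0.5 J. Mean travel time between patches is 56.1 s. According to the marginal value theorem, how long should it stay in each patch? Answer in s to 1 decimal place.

Maximise g(t)/(T+t): set derivative to zero → g'(t)(T+t) = g(t).
g'(t) = 0.5·230·t^-0.5. Setting 0.5·230·t^-0.5 = 230·t^0.5/(56.1+t) gives 0.5(56.1+t) = t, so 0.50·t = 0.5×56.1.
t* = 0.5×56.1/0.50 = 56.1 s.

56.1 s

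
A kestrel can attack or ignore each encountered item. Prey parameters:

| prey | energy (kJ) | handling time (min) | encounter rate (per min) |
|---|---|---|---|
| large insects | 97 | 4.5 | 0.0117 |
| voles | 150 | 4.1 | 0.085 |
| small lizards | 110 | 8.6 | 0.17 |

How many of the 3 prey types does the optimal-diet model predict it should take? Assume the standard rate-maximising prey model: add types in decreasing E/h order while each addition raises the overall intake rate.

3

E/h in descending order: voles 36.6, large insects 21.6, small lizards 12.8 kJ/min. The optimal diet is the largest prefix of this list for which every included type satisfies E_i/h_i > R on the types above it.
Rate on top 1: 9.455. large insects: 21.6 > 9.455 → include.
Rate on top 2: 9.91. small lizards: 12.8 > 9.91 → include.
Optimal diet: voles, large insects, small lizards — 3 of 3 types.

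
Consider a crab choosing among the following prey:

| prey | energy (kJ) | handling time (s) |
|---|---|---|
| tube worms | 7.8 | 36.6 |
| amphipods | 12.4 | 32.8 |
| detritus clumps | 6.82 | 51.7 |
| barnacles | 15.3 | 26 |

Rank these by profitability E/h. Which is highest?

barnacles

Profitability E/h (kJ/s): tube worms = 7.8/36.6 = 0.213, amphipods = 12.4/32.8 = 0.378, detritus clumps = 6.82/51.7 = 0.132, barnacles = 15.3/26 = 0.588.
Ranked: barnacles > amphipods > tube worms > detritus clumps.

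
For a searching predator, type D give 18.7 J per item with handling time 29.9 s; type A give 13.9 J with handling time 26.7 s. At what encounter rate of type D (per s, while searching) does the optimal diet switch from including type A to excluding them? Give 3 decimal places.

The zero-one rule: include type A iff E₂/h₂ > λE₁/(1+λh₁). Equality gives the switch point.
λE₁h₂ = E₂ + λE₂h₁ ⇒ λ = E₂/(E₁h₂ − E₂h₁) = 13.9/(499.3 − 415.6) = 0.1661 per s.

0.166 per s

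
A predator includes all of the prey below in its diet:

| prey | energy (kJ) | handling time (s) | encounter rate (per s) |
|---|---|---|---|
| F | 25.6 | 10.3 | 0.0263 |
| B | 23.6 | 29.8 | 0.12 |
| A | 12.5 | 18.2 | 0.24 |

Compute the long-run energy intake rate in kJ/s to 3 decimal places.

0.706 kJ/s

R = Σλ_iE_i / (1 + Σλ_ih_i)
Numerator: 0.0263×25.6 + 0.12×23.6 + 0.24×12.5 = 6.505
Denominator: 1 + 0.0263×10.3 + 0.12×29.8 + 0.24×18.2 = 9.215
R = 6.505/9.215 = 0.706 kJ/s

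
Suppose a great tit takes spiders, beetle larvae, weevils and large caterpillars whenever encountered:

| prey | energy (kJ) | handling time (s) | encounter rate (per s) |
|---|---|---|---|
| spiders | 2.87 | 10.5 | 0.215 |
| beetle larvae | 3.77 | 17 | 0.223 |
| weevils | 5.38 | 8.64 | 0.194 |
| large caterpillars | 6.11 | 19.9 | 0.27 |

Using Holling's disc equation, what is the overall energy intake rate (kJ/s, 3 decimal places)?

Energy encountered per unit search time: 0.215×2.87 + 0.223×3.77 + 0.194×5.38 + 0.27×6.11 = 4.151 kJ/s.
Handling time per unit search time: 0.215×10.5 + 0.223×17 + 0.194×8.64 + 0.27×19.9 = 13.1.
Rate = 4.151/(1 + 13.1) = 0.2945 kJ/s.

0.294 kJ/s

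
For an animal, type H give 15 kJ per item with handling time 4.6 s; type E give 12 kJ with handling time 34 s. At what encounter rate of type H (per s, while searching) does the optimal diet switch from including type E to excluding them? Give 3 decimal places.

0.026 per s

At the threshold, the rate on type H alone equals the profitability of type E: λ·15/(1 + λ·4.6) = 12/34 = 0.3529.
Rearranging, λ(15 − 0.3529×4.6) = 0.3529, so λ = 0.3529/13.38 = 0.02639 per s.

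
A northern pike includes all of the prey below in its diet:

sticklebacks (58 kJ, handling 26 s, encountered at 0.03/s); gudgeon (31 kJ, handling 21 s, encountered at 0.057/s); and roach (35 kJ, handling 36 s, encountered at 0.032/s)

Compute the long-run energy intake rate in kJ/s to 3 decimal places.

1.121 kJ/s

R = Σλ_iE_i / (1 + Σλ_ih_i)
Numerator: 0.03×58 + 0.057×31 + 0.032×35 = 4.627
Denominator: 1 + 0.03×26 + 0.057×21 + 0.032×36 = 4.129
R = 4.627/4.129 = 1.121 kJ/s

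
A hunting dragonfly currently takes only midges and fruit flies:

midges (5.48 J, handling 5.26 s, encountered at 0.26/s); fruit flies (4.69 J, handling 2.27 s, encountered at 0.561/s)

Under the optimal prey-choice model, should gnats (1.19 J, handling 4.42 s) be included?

On midges and fruit flies alone, R = ΣλE/(1+Σλh) = 4.056/3.641 = 1.114 J/s.
Profitability of gnats: 1.19/4.42 = 0.2692 J/s.
0.2692 < 1.114, so adding gnats would lower the average — exclude it.

No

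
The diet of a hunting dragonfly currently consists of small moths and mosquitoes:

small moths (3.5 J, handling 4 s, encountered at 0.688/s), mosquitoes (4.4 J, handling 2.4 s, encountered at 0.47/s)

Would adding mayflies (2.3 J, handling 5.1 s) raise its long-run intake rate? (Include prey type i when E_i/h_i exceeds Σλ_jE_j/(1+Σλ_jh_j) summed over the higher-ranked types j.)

No

On small moths and mosquitoes alone, R = ΣλE/(1+Σλh) = 4.476/4.88 = 0.9172 J/s.
Profitability of mayflies: 2.3/5.1 = 0.451 J/s.
Since 0.451 < R, time spent handling mayflies is better spent searching.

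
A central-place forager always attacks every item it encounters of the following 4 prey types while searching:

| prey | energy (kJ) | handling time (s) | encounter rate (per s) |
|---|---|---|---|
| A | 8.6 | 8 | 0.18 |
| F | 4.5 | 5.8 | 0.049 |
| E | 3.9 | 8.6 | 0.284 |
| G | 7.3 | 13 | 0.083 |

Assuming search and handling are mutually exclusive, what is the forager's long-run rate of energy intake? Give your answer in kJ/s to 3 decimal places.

Energy encountered per unit search time: 0.18×8.6 + 0.049×4.5 + 0.284×3.9 + 0.083×7.3 = 3.482 kJ/s.
Handling time per unit search time: 0.18×8 + 0.049×5.8 + 0.284×8.6 + 0.083×13 = 5.246.
Rate = 3.482/(1 + 5.246) = 0.5575 kJ/s.

0.558 kJ/s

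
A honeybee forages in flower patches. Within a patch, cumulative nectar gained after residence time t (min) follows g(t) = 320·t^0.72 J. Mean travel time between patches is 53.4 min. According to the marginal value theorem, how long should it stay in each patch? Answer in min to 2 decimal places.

Maximise g(t)/(T+t): set derivative to zero → g'(t)(T+t) = g(t).
g'(t) = 0.72·320·t^-0.28. Setting 0.72·320·t^-0.28 = 320·t^0.72/(53.4+t) gives 0.72(53.4+t) = t, so 0.28·t = 0.72×53.4.
t* = 0.72×53.4/0.28 = 137.3 min.

137.31 min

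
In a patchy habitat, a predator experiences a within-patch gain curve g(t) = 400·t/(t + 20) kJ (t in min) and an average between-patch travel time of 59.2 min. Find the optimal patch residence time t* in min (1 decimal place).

Optimal t* satisfies g'(t*) = g(t*)/(T + t*).
g'(t) = 400·20/(t + 20)². Setting 400·20/(t+20)² = 400t/[(t+20)(59.2+t)] gives 20(59.2+t) = t(t+20), so t² = 20×59.2 = 1184.
t* = √1184 = 34.41 min.

34.4 min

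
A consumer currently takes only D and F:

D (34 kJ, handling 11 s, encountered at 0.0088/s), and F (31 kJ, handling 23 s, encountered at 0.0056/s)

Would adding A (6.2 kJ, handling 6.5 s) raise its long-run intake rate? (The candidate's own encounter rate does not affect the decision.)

Yes

Current rate: (0.0088×34 + 0.0056×31)/(1 + 0.0088×11 + 0.0056×23) = 0.3858 kJ/s.
Profitability of A: 6.2/6.5 = 0.9538 kJ/s.
0.9538 > 0.3858, so adding A raises the average — include it.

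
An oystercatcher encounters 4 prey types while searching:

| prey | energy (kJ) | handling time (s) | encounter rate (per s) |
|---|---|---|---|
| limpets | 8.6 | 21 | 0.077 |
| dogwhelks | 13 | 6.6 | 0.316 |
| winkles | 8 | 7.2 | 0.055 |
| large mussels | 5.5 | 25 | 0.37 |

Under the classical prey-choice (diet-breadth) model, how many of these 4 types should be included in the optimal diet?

E/h in descending order: dogwhelks 1.97, winkles 1.11, limpets 0.41, large mussels 0.22 kJ/s. The optimal diet is the largest prefix of this list for which every included type satisfies E_i/h_i > R on the types above it.
Rate on top 1: 1.331. winkles: 1.11 < 1.331 → exclude; stop.
Optimal diet: dogwhelks — 1 of 4 types.

1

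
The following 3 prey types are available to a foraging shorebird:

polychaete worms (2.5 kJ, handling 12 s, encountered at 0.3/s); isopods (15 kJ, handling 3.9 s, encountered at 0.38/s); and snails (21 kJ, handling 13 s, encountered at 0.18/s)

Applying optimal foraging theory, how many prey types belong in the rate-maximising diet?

Rank by E/h (kJ/s): isopods 3.85, snails 1.62, polychaete worms 0.208. Include each in turn until the next type's E/h falls below the running intake rate.
Rate on top 1: 2.297. snails: 1.62 < 2.297 → exclude; stop.
Optimal diet: isopods — 1 of 3 types.

1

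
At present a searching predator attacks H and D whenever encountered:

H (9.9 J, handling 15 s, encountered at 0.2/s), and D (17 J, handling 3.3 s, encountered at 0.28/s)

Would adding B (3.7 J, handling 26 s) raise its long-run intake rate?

Intake rate on the current diet: R = (0.2×9.9 + 0.28×17) / (1 + 0.2×15 + 0.28×3.3) = 6.74/4.924 = 1.369 J/s.
Profitability of B: 3.7/26 = 0.1423 J/s.
0.1423 < 1.369, so adding B would lower the average — exclude it.

No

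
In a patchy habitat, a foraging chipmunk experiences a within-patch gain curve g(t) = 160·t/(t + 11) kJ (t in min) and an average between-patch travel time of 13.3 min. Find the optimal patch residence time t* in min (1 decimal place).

12.1 min

Optimal t* satisfies g'(t*) = g(t*)/(T + t*).
g'(t) = 160·11/(t + 11)². Setting 160·11/(t+11)² = 160t/[(t+11)(13.3+t)] gives 11(13.3+t) = t(t+11), so t² = 11×13.3 = 146.3.
t* = √146.3 = 12.1 min.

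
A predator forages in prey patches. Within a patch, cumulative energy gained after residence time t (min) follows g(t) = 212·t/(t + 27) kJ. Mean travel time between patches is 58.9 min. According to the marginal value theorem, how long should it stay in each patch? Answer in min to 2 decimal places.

39.88 min

Optimal t* satisfies g'(t*) = g(t*)/(T + t*).
g'(t) = 212·27/(t + 27)². Setting 212·27/(t+27)² = 212t/[(t+27)(58.9+t)] gives 27(58.9+t) = t(t+27), so t² = 27×58.9 = 1590.
t* = √1590 = 39.88 min.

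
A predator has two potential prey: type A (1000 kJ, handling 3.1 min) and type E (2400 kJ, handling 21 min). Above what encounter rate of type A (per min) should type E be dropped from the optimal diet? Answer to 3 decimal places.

The zero-one rule: include type E iff E₂/h₂ > λE₁/(1+λh₁). Equality gives the switch point.
λE₁h₂ = E₂ + λE₂h₁ ⇒ λ = E₂/(E₁h₂ − E₂h₁) = 2400/(2.1e+04 − 7440) = 0.177 per min.

0.177 per min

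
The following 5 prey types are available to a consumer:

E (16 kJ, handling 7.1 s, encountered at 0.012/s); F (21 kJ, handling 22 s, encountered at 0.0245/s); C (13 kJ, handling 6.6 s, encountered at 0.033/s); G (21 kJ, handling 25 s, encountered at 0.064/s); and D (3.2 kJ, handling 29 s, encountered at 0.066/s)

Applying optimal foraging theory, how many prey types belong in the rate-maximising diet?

4

E/h in descending order: E 2.25, C 1.97, F 0.955, G 0.84, D 0.11 kJ/s. The optimal diet is the largest prefix of this list for which every included type satisfies E_i/h_i > R on the types above it.
Rate on top 1: 0.1769. C: 1.97 > 0.1769 → include.
Rate on top 2: 0.4766. F: 0.955 > 0.4766 → include.
Rate on top 3: 0.6164. G: 0.84 > 0.6164 → include.
Rate on top 4: 0.7204. D: 0.11 < 0.7204 → exclude; stop.
Optimal diet: E, C, F, G — 4 of 5 types.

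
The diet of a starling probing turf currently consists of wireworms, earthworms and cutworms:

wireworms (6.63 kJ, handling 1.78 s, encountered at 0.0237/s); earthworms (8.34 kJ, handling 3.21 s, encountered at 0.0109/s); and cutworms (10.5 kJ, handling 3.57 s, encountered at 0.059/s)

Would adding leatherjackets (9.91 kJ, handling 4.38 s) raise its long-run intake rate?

Yes

On wireworms, earthworms and cutworms alone, R = ΣλE/(1+Σλh) = 0.8675/1.288 = 0.6737 kJ/s.
Profitability of leatherjackets: 9.91/4.38 = 2.263 kJ/s.
Since 2.263 > R, including leatherjackets increases the long-run rate.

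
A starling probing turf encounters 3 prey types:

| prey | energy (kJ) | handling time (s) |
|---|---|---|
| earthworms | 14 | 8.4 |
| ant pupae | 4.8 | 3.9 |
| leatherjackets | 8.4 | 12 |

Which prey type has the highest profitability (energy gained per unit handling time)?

earthworms

Profitability E/h (kJ/s): earthworms = 14/8.4 = 1.67, ant pupae = 4.8/3.9 = 1.23, leatherjackets = 8.4/12 = 0.7.
Ranked: earthworms > ant pupae > leatherjackets.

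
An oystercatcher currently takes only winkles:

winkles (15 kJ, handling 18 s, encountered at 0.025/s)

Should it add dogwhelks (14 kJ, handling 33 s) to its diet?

Current rate: (0.025×15)/(1 + 0.025×18) = 0.2586 kJ/s.
dogwhelks: E/h = 14/33 = 0.4242 kJ/s.
0.4242 > 0.2586, so adding dogwhelks raises the average — include it.

Yes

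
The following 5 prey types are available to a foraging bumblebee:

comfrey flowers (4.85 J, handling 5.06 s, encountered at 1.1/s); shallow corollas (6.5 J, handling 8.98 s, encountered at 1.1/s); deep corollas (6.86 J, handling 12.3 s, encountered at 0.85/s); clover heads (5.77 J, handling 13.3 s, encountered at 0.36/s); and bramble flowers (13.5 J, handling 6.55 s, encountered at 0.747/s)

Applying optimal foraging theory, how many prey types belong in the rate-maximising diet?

E/h in descending order: bramble flowers 2.06, comfrey flowers 0.958, shallow corollas 0.724, deep corollas 0.558, clover heads 0.434 J/s. The optimal diet is the largest prefix of this list for which every included type satisfies E_i/h_i > R on the types above it.
Rate on top 1: 1.711. comfrey flowers: 0.958 < 1.711 → exclude; stop.
Optimal diet: bramble flowers — 1 of 5 types.

1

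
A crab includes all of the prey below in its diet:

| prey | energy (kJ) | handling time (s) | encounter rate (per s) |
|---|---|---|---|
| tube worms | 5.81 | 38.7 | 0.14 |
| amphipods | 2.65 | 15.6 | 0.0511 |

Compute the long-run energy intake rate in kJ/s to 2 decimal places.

R = Σλ_iE_i / (1 + Σλ_ih_i)
Numerator: 0.14×5.81 + 0.0511×2.65 = 0.9488
Denominator: 1 + 0.14×38.7 + 0.0511×15.6 = 7.215
R = 0.9488/7.215 = 0.1315 kJ/s

0.13 kJ/s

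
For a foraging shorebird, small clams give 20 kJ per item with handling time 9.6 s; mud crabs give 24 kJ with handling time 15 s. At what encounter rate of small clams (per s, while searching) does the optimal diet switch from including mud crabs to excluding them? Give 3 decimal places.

0.345 per s

At the threshold, the rate on small clams alone equals the profitability of mud crabs: λ·20/(1 + λ·9.6) = 24/15 = 1.6.
Rearranging, λ(20 − 1.6×9.6) = 1.6, so λ = 1.6/4.64 = 0.3448 per s.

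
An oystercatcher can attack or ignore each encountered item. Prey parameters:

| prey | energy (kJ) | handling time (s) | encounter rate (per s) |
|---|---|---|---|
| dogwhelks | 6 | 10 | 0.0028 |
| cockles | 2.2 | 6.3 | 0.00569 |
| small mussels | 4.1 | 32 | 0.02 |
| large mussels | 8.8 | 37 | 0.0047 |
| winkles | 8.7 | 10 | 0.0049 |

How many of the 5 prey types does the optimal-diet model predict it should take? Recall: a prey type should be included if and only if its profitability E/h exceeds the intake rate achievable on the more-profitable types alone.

E/h in descending order: winkles 0.87, dogwhelks 0.6, cockles 0.349, large mussels 0.238, small mussels 0.128 kJ/s. The optimal diet is the largest prefix of this list for which every included type satisfies E_i/h_i > R on the types above it.
Rate on top 1: 0.04064. dogwhelks: 0.6 > 0.04064 → include.
Rate on top 2: 0.05518. cockles: 0.349 > 0.05518 → include.
Rate on top 3: 0.06465. large mussels: 0.238 > 0.06465 → include.
Rate on top 4: 0.08806. small mussels: 0.128 > 0.08806 → include.
Optimal diet: winkles, dogwhelks, cockles, large mussels, small mussels — 5 of 5 types.

5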